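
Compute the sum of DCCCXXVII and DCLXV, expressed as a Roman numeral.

DCCCXXVII = 827
DCLXV = 665
827 + 665 = 1492

MCDXCII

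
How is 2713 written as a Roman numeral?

Convert 2713 to Roman numerals:
  2713 contains 2×1000 (MM)
  713 contains 1×500 (D)
  213 contains 2×100 (CC)
  13 contains 1×10 (X)
  3 contains 3×1 (III)

MMDCCXIII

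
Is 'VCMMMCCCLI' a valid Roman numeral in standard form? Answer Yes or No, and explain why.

'VCMMMCCCLI': Invalid subtractive combination: VC

No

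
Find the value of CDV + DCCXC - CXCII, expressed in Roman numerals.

CDV = 405, DCCXC = 790, CXCII = 192
405 + 790 = 1195
1195 - 192 = 1003

MIII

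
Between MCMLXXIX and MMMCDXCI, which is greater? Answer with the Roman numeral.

MCMLXXIX = 1979
MMMCDXCI = 3491
3491 is larger

MMMCDXCI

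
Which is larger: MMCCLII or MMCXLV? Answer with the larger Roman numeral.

MMCCLII = 2252
MMCXLV = 2145
2252 is larger

MMCCLII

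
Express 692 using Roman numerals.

Convert 692 to Roman numerals:
  692 contains 1×500 (D)
  192 contains 1×100 (C)
  92 contains 1×90 (XC)
  2 contains 2×1 (II)

DCXCII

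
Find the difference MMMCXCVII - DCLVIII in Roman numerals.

MMMCXCVII = 3197
DCLVIII = 658
3197 - 658 = 2539

MMDXXXIX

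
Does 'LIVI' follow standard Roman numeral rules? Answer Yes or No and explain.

'LIVI': I cannot come right after the subtractive pair IV: once I is subtracted in IV, the next symbol must be smaller than I

No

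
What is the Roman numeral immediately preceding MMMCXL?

MMMCXL = 3140; previous is 3139

MMMCXXXIX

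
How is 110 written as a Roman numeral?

Convert 110 to Roman numerals:
  110 contains 1×100 (C)
  10 contains 1×10 (X)

CX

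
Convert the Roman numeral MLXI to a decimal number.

MLXI: M=1000, L=50, X=10, I=1
1000 + 50 + 10 + 1 = 1061

1061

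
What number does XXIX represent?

XXIX: X=10, X=10, IX=9
10 + 10 + 9 = 29

29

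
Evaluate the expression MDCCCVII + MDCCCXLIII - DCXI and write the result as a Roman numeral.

MDCCCVII = 1807, MDCCCXLIII = 1843, DCXI = 611
1807 + 1843 = 3650
3650 - 611 = 3039

MMMXXXIX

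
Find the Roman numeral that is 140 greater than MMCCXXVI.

MMCCXXVI = 2226
2226 + 140 = 2366

MMCCCLXVI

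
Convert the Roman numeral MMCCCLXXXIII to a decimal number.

MMCCCLXXXIII: M=1000, M=1000, C=100, C=100, C=100, L=50, X=10, X=10, X=10, I=1, I=1, I=1
1000 + 1000 + 100 + 100 + 100 + 50 + 10 + 10 + 10 + 1 + 1 + 1 = 2383

2383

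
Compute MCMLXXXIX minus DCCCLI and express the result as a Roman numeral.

MCMLXXXIX = 1989
DCCCLI = 851
1989 - 851 = 1138

MCXXXVIII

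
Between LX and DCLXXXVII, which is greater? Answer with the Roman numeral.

LX = 60
DCLXXXVII = 687
687 is larger

DCLXXXVII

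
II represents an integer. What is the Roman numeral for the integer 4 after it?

II = 2
2 + 4 = 6

VI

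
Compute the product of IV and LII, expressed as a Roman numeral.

IV = 4
LII = 52
4 × 52 = 208

CCVIII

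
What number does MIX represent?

MIX: M=1000, IX=9
1000 + 9 = 1009

1009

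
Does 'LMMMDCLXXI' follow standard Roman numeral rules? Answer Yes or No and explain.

'LMMMDCLXXI': L should not appear more than once

No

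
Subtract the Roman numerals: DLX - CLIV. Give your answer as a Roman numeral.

DLX = 560
CLIV = 154
560 - 154 = 406

CDVI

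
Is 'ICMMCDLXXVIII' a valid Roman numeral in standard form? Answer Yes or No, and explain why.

'ICMMCDLXXVIII': Invalid subtractive combination: IC

No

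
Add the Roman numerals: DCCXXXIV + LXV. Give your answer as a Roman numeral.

DCCXXXIV = 734
LXV = 65
734 + 65 = 799

DCCXCIX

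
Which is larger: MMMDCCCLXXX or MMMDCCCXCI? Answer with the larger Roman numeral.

MMMDCCCLXXX = 3880
MMMDCCCXCI = 3891
3891 is larger

MMMDCCCXCI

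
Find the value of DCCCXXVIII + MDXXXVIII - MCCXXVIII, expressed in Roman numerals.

DCCCXXVIII = 828, MDXXXVIII = 1538, MCCXXVIII = 1228
828 + 1538 = 2366
2366 - 1228 = 1138

MCXXXVIII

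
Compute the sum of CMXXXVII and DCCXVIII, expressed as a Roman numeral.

CMXXXVII = 937
DCCXVIII = 718
937 + 718 = 1655

MDCLV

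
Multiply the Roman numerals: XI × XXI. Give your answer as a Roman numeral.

XI = 11
XXI = 21
11 × 21 = 231

CCXXXI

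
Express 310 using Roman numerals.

Convert 310 to Roman numerals:
  310 contains 3×100 (CCC)
  10 contains 1×10 (X)

CCCX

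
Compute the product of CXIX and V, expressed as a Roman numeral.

CXIX = 119
V = 5
119 × 5 = 595

DXCV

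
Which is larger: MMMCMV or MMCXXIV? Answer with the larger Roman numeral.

MMMCMV = 3905
MMCXXIV = 2124
3905 is larger

MMMCMV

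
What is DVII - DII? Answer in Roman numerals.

DVII = 507
DII = 502
507 - 502 = 5

V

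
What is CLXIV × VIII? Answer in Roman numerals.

CLXIV = 164
VIII = 8
164 × 8 = 1312

MCCCXII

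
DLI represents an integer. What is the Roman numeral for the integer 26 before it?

DLI = 551
551 - 26 = 525

DXXV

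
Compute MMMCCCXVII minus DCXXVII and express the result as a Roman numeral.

MMMCCCXVII = 3317
DCXXVII = 627
3317 - 627 = 2690

MMDCXC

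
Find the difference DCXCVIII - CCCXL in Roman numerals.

DCXCVIII = 698
CCCXL = 340
698 - 340 = 358

CCCLVIII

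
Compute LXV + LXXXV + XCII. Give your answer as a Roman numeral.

LXV = 65, LXXXV = 85, XCII = 92
65 + 85 = 150
150 + 92 = 242

CCXLII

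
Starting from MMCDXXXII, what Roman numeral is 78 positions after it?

MMCDXXXII = 2432
2432 + 78 = 2510

MMDX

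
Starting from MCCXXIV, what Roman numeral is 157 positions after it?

MCCXXIV = 1224
1224 + 157 = 1381

MCCCLXXXI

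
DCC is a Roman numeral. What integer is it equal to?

DCC: D=500, C=100, C=100
500 + 100 + 100 = 700

700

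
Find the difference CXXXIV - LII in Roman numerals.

CXXXIV = 134
LII = 52
134 - 52 = 82

LXXXII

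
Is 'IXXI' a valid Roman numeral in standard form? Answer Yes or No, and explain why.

'IXXI': I (position 1) comes before the larger symbol X (position 3) without being directly in front of it as a subtractive pair; apart from IV, IX, XL, XC, CD and CM, symbols must go from largest to smallest

No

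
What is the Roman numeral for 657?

Convert 657 to Roman numerals:
  657 contains 1×500 (D)
  157 contains 1×100 (C)
  57 contains 1×50 (L)
  7 contains 1×5 (V)
  2 contains 2×1 (II)

DCLVII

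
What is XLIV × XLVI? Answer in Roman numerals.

XLIV = 44
XLVI = 46
44 × 46 = 2024

MMXXIV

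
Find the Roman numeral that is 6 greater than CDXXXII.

CDXXXII = 432
432 + 6 = 438

CDXXXVIII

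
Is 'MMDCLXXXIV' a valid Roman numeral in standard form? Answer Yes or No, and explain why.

'MMDCLXXXIV': Check the rules: uses only the symbols I, V, X, L, C, D, M; no symbol is repeated more than three times in a row; V, L and D each appear at most once; the only place a smaller symbol precedes a larger one is the allowed subtractive pair IV, the symbol right after such a pair (if any) is smaller than the pair's first symbol, and otherwise the values never increase from left to right. Value: M (1000) + M (1000) + D (500) + C (100) + L (50) + X (10) + X (10) + X (10) + IV (4) = 2684. So it is a valid standard Roman numeral.

Yes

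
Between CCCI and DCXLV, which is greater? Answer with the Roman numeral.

CCCI = 301
DCXLV = 645
645 is larger

DCXLV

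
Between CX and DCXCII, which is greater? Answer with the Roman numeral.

CX = 110
DCXCII = 692
692 is larger

DCXCII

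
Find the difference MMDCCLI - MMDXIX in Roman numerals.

MMDCCLI = 2751
MMDXIX = 2519
2751 - 2519 = 232

CCXXXII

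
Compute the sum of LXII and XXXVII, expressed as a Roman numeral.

LXII = 62
XXXVII = 37
62 + 37 = 99

XCIX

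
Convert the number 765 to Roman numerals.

Convert 765 to Roman numerals:
  765 contains 1×500 (D)
  265 contains 2×100 (CC)
  65 contains 1×50 (L)
  15 contains 1×10 (X)
  5 contains 1×5 (V)

DCCLXV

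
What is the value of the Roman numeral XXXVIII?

XXXVIII: X=10, X=10, X=10, V=5, I=1, I=1, I=1
10 + 10 + 10 + 5 + 1 + 1 + 1 = 38

38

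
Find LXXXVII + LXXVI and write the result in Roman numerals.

LXXXVII = 87
LXXVI = 76
87 + 76 = 163

CLXIII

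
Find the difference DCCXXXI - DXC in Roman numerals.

DCCXXXI = 731
DXC = 590
731 - 590 = 141

CXLI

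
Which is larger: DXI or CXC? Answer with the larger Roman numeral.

DXI = 511
CXC = 190
511 is larger

DXI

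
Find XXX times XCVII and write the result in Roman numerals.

XXX = 30
XCVII = 97
30 × 97 = 2910

MMCMX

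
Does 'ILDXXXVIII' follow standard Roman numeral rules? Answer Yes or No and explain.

'ILDXXXVIII': Invalid subtractive combination: IL

No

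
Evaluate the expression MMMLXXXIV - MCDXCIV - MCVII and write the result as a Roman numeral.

MMMLXXXIV = 3084, MCDXCIV = 1494, MCVII = 1107
3084 - 1494 = 1590
1590 - 1107 = 483

CDLXXXIII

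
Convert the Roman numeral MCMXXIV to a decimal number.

MCMXXIV: M=1000, CM=900, X=10, X=10, IV=4
1000 + 900 + 10 + 10 + 4 = 1924

1924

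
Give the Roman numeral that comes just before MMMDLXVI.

MMMDLXVI = 3566, so the previous integer is 3566 - 1 = 3565

MMMDLXV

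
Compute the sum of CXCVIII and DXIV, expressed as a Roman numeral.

CXCVIII = 198
DXIV = 514
198 + 514 = 712

DCCXII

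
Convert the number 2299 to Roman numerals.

Convert 2299 to Roman numerals:
  2299 contains 2×1000 (MM)
  299 contains 2×100 (CC)
  99 contains 1×90 (XC)
  9 contains 1×9 (IX)

MMCCXCIX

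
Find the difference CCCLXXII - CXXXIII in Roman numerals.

CCCLXXII = 372
CXXXIII = 133
372 - 133 = 239

CCXXXIX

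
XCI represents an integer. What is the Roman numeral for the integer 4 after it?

XCI = 91
91 + 4 = 95

XCV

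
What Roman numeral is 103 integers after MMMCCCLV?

MMMCCCLV = 3355
3355 + 103 = 3458

MMMCDLVIII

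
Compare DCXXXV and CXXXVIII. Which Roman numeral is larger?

DCXXXV = 635
CXXXVIII = 138
635 is larger

DCXXXV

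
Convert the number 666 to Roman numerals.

Convert 666 to Roman numerals:
  666 contains 1×500 (D)
  166 contains 1×100 (C)
  66 contains 1×50 (L)
  16 contains 1×10 (X)
  6 contains 1×5 (V)
  1 contains 1×1 (I)

DCLXVI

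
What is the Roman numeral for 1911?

Convert 1911 to Roman numerals:
  1911 contains 1×1000 (M)
  911 contains 1×900 (CM)
  11 contains 1×10 (X)
  1 contains 1×1 (I)

MCMXI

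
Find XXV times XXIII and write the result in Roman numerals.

XXV = 25
XXIII = 23
25 × 23 = 575

DLXXV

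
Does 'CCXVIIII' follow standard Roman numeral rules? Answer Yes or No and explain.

'CCXVIIII': More than 3 consecutive I's

No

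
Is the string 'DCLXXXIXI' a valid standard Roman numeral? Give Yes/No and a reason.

'DCLXXXIXI': I cannot come right after the subtractive pair IX: once I is subtracted in IX, the next symbol must be smaller than I

No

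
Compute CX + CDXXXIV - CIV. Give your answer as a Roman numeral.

CX = 110, CDXXXIV = 434, CIV = 104
110 + 434 = 544
544 - 104 = 440

CDXL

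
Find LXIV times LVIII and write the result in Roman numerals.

LXIV = 64
LVIII = 58
64 × 58 = 3712

MMMDCCXII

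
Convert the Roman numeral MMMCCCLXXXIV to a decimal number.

MMMCCCLXXXIV: M=1000, M=1000, M=1000, C=100, C=100, C=100, L=50, X=10, X=10, X=10, IV=4
1000 + 1000 + 1000 + 100 + 100 + 100 + 50 + 10 + 10 + 10 + 4 = 3384

3384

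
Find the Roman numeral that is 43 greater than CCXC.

CCXC = 290
290 + 43 = 333

CCCXXXIII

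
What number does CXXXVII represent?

CXXXVII: C=100, X=10, X=10, X=10, V=5, I=1, I=1
100 + 10 + 10 + 10 + 5 + 1 + 1 = 137

137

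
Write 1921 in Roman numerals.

Convert 1921 to Roman numerals:
  1921 contains 1×1000 (M)
  921 contains 1×900 (CM)
  21 contains 2×10 (XX)
  1 contains 1×1 (I)

MCMXXI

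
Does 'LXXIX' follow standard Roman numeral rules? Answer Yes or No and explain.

'LXXIX': Check the rules: uses only the symbols I, V, X, L, C, D, M; no symbol is repeated more than three times in a row; V, L and D each appear at most once; the only place a smaller symbol precedes a larger one is the allowed subtractive pair IX, the symbol right after such a pair (if any) is smaller than the pair's first symbol, and otherwise the values never increase from left to right. Value: L (50) + X (10) + X (10) + IX (9) = 79. So it is a valid standard Roman numeral.

Yes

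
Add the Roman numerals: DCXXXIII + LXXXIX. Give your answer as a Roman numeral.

DCXXXIII = 633
LXXXIX = 89
633 + 89 = 722

DCCXXII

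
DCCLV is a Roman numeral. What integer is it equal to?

DCCLV: D=500, C=100, C=100, L=50, V=5
500 + 100 + 100 + 50 + 5 = 755

755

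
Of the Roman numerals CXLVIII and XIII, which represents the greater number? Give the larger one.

CXLVIII = 148
XIII = 13
148 is larger

CXLVIII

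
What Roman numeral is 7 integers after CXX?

CXX = 120
120 + 7 = 127

CXXVII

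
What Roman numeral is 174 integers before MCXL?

MCXL = 1140
1140 - 174 = 966

CMLXVI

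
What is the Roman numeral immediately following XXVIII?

XXVIII = 28, so the next integer is 28 + 1 = 29

XXIX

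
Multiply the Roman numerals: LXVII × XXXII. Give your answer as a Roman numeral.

LXVII = 67
XXXII = 32
67 × 32 = 2144

MMCXLIV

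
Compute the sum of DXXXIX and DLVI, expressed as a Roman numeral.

DXXXIX = 539
DLVI = 556
539 + 556 = 1095

MXCV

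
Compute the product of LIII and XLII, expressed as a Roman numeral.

LIII = 53
XLII = 42
53 × 42 = 2226

MMCCXXVI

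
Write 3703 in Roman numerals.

Convert 3703 to Roman numerals:
  3703 contains 3×1000 (MMM)
  703 contains 1×500 (D)
  203 contains 2×100 (CC)
  3 contains 3×1 (III)

MMMDCCIII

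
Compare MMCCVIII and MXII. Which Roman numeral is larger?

MMCCVIII = 2208
MXII = 1012
2208 is larger

MMCCVIII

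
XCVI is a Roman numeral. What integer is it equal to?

XCVI: XC=90, V=5, I=1
90 + 5 + 1 = 96

96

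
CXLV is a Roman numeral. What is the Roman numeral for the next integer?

CXLV = 145; next is 146

CXLVI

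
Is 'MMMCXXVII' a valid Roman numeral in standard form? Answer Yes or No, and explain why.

'MMMCXXVII': Check the rules: uses only the symbols I, V, X, L, C, D, M; no symbol is repeated more than three times in a row; V, L and D each appear at most once; no smaller symbol precedes a larger one (values never increase from left to right). Value: M (1000) + M (1000) + M (1000) + C (100) + X (10) + X (10) + V (5) + I (1) + I (1) = 3127. So it is a valid standard Roman numeral.

Yes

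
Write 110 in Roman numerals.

Convert 110 to Roman numerals:
  110 contains 1×100 (C)
  10 contains 1×10 (X)

CX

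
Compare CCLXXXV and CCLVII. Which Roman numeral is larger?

CCLXXXV = 285
CCLVII = 257
285 is larger

CCLXXXV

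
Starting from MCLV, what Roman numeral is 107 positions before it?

MCLV = 1155
1155 - 107 = 1048

MXLVIII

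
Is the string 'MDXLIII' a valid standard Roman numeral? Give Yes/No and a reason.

'MDXLIII': Check the rules: uses only the symbols I, V, X, L, C, D, M; no symbol is repeated more than three times in a row; V, L and D each appear at most once; the only place a smaller symbol precedes a larger one is the allowed subtractive pair XL, the symbol right after such a pair (if any) is smaller than the pair's first symbol, and otherwise the values never increase from left to right. Value: M (1000) + D (500) + XL (40) + I (1) + I (1) + I (1) = 1543. So it is a valid standard Roman numeral.

Yes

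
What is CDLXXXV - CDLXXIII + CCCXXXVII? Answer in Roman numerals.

CDLXXXV = 485, CDLXXIII = 473, CCCXXXVII = 337
485 - 473 = 12
12 + 337 = 349

CCCXLIX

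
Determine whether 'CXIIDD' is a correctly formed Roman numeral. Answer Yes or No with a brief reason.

'CXIIDD': D should not appear more than once

No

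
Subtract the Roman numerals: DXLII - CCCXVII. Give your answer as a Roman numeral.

DXLII = 542
CCCXVII = 317
542 - 317 = 225

CCXXV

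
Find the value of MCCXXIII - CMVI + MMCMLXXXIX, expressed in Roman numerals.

MCCXXIII = 1223, CMVI = 906, MMCMLXXXIX = 2989
1223 - 906 = 317
317 + 2989 = 3306

MMMCCCVI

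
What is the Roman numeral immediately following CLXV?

CLXV = 165, so the next integer is 165 + 1 = 166

CLXVI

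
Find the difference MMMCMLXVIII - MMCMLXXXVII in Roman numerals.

MMMCMLXVIII = 3968
MMCMLXXXVII = 2987
3968 - 2987 = 981

CMLXXXI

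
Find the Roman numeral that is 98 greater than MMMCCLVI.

MMMCCLVI = 3256
3256 + 98 = 3354

MMMCCCLIV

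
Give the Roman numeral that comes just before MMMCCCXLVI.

MMMCCCXLVI = 3346, so the previous integer is 3346 - 1 = 3345

MMMCCCXLV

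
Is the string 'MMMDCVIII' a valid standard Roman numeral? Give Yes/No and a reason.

'MMMDCVIII': Check the rules: uses only the symbols I, V, X, L, C, D, M; no symbol is repeated more than three times in a row; V, L and D each appear at most once; no smaller symbol precedes a larger one (values never increase from left to right). Value: M (1000) + M (1000) + M (1000) + D (500) + C (100) + V (5) + I (1) + I (1) + I (1) = 3608. So it is a valid standard Roman numeral.

Yes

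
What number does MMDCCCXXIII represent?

MMDCCCXXIII: M=1000, M=1000, D=500, C=100, C=100, C=100, X=10, X=10, I=1, I=1, I=1
1000 + 1000 + 500 + 100 + 100 + 100 + 10 + 10 + 1 + 1 + 1 = 2823

2823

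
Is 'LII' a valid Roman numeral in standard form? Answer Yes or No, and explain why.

'LII': Check the rules: uses only the symbols I, V, X, L, C, D, M; no symbol is repeated more than three times in a row; V, L and D each appear at most once; no smaller symbol precedes a larger one (values never increase from left to right). Value: L (50) + I (1) + I (1) = 52. So it is a valid standard Roman numeral.

Yes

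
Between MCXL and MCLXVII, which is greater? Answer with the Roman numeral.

MCXL = 1140
MCLXVII = 1167
1167 is larger

MCLXVII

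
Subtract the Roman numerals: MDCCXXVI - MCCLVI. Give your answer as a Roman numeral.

MDCCXXVI = 1726
MCCLVI = 1256
1726 - 1256 = 470

CDLXX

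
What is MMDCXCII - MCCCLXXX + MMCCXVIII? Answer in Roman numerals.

MMDCXCII = 2692, MCCCLXXX = 1380, MMCCXVIII = 2218
2692 - 1380 = 1312
1312 + 2218 = 3530

MMMDXXX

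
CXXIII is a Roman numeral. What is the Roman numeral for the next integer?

CXXIII = 123; next is 124

CXXIV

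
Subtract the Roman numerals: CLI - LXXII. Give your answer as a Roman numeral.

CLI = 151
LXXII = 72
151 - 72 = 79

LXXIX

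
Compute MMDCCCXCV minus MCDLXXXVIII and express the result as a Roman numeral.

MMDCCCXCV = 2895
MCDLXXXVIII = 1488
2895 - 1488 = 1407

MCDVII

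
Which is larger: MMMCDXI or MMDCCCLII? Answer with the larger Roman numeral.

MMMCDXI = 3411
MMDCCCLII = 2852
3411 is larger

MMMCDXI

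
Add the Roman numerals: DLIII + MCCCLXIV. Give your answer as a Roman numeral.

DLIII = 553
MCCCLXIV = 1364
553 + 1364 = 1917

MCMXVII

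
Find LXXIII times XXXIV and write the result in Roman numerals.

LXXIII = 73
XXXIV = 34
73 × 34 = 2482

MMCDLXXXII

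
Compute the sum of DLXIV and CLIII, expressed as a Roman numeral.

DLXIV = 564
CLIII = 153
564 + 153 = 717

DCCXVII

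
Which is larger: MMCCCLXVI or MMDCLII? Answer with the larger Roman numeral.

MMCCCLXVI = 2366
MMDCLII = 2652
2652 is larger

MMDCLII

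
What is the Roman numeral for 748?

Convert 748 to Roman numerals:
  748 contains 1×500 (D)
  248 contains 2×100 (CC)
  48 contains 1×40 (XL)
  8 contains 1×5 (V)
  3 contains 3×1 (III)

DCCXLVIII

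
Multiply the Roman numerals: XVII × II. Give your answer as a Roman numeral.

XVII = 17
II = 2
17 × 2 = 34

XXXIV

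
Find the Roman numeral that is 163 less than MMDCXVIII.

MMDCXVIII = 2618
2618 - 163 = 2455

MMCDLV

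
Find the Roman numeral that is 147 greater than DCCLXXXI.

DCCLXXXI = 781
781 + 147 = 928

CMXXVIII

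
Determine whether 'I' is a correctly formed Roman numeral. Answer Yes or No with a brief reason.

'I': Check the rules: uses only the symbols I, V, X, L, C, D, M; no symbol is repeated more than three times in a row; V, L and D each appear at most once; no smaller symbol precedes a larger one (values never increase from left to right). Value: I = 1. So it is a valid standard Roman numeral.

Yes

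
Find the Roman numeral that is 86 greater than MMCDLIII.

MMCDLIII = 2453
2453 + 86 = 2539

MMDXXXIX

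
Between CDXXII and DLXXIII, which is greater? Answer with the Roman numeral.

CDXXII = 422
DLXXIII = 573
573 is larger

DLXXIII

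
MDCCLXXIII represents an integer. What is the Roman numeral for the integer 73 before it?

MDCCLXXIII = 1773
1773 - 73 = 1700

MDCC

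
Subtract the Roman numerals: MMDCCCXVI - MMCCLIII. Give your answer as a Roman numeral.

MMDCCCXVI = 2816
MMCCLIII = 2253
2816 - 2253 = 563

DLXIII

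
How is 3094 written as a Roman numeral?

Convert 3094 to Roman numerals:
  3094 contains 3×1000 (MMM)
  94 contains 1×90 (XC)
  4 contains 1×4 (IV)

MMMXCIV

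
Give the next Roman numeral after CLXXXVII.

CLXXXVII = 187, so the next integer is 187 + 1 = 188

CLXXXVIII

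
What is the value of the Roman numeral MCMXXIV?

MCMXXIV: M=1000, CM=900, X=10, X=10, IV=4
1000 + 900 + 10 + 10 + 4 = 1924

1924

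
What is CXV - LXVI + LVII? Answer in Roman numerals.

CXV = 115, LXVI = 66, LVII = 57
115 - 66 = 49
49 + 57 = 106

CVI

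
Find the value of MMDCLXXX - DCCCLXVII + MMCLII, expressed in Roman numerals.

MMDCLXXX = 2680, DCCCLXVII = 867, MMCLII = 2152
2680 - 867 = 1813
1813 + 2152 = 3965

MMMCMLXV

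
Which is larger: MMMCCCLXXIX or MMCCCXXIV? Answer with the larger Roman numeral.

MMMCCCLXXIX = 3379
MMCCCXXIV = 2324
3379 is larger

MMMCCCLXXIX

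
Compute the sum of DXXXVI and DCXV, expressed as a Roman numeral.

DXXXVI = 536
DCXV = 615
536 + 615 = 1151

MCLI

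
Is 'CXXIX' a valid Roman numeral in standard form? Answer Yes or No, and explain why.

'CXXIX': Check the rules: uses only the symbols I, V, X, L, C, D, M; no symbol is repeated more than three times in a row; V, L and D each appear at most once; the only place a smaller symbol precedes a larger one is the allowed subtractive pair IX, the symbol right after such a pair (if any) is smaller than the pair's first symbol, and otherwise the values never increase from left to right. Value: C (100) + X (10) + X (10) + IX (9) = 129. So it is a valid standard Roman numeral.

Yes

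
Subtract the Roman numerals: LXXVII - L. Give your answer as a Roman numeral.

LXXVII = 77
L = 50
77 - 50 = 27

XXVII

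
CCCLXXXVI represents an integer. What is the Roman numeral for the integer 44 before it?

CCCLXXXVI = 386
386 - 44 = 342

CCCXLII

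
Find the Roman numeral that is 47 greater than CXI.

CXI = 111
111 + 47 = 158

CLVIII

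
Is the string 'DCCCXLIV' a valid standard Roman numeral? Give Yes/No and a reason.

'DCCCXLIV': Check the rules: uses only the symbols I, V, X, L, C, D, M; no symbol is repeated more than three times in a row; V, L and D each appear at most once; the only places a smaller symbol precedes a larger one are the allowed subtractive pairs XL, IV, the symbol right after such a pair (if any) is smaller than the pair's first symbol, and otherwise the values never increase from left to right. Value: D (500) + C (100) + C (100) + C (100) + XL (40) + IV (4) = 844. So it is a valid standard Roman numeral.

Yes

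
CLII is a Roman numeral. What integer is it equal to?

CLII: C=100, L=50, I=1, I=1
100 + 50 + 1 + 1 = 152

152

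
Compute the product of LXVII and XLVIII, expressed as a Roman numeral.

LXVII = 67
XLVIII = 48
67 × 48 = 3216

MMMCCXVI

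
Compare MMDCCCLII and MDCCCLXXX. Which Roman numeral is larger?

MMDCCCLII = 2852
MDCCCLXXX = 1880
2852 is larger

MMDCCCLII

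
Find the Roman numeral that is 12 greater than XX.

XX = 20
20 + 12 = 32

XXXII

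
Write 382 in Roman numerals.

Convert 382 to Roman numerals:
  382 contains 3×100 (CCC)
  82 contains 1×50 (L)
  32 contains 3×10 (XXX)
  2 contains 2×1 (II)

CCCLXXXII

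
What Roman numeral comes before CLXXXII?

CLXXXII = 182, so the previous integer is 182 - 1 = 181

CLXXXI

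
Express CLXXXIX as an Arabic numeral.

CLXXXIX: C=100, L=50, X=10, X=10, X=10, IX=9
100 + 50 + 10 + 10 + 10 + 9 = 189

189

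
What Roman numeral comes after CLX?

CLX = 160, so the next integer is 160 + 1 = 161

CLXI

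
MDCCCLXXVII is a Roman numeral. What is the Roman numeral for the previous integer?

MDCCCLXXVII = 1877, so the previous integer is 1877 - 1 = 1876

MDCCCLXXVI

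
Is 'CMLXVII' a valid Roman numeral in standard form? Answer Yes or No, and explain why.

'CMLXVII': Check the rules: uses only the symbols I, V, X, L, C, D, M; no symbol is repeated more than three times in a row; V, L and D each appear at most once; the only place a smaller symbol precedes a larger one is the allowed subtractive pair CM, the symbol right after such a pair (if any) is smaller than the pair's first symbol, and otherwise the values never increase from left to right. Value: CM (900) + L (50) + X (10) + V (5) + I (1) + I (1) = 967. So it is a valid standard Roman numeral.

Yes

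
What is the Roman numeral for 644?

Convert 644 to Roman numerals:
  644 contains 1×500 (D)
  144 contains 1×100 (C)
  44 contains 1×40 (XL)
  4 contains 1×4 (IV)

DCXLIV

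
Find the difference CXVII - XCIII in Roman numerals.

CXVII = 117
XCIII = 93
117 - 93 = 24

XXIV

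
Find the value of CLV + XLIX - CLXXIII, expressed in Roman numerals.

CLV = 155, XLIX = 49, CLXXIII = 173
155 + 49 = 204
204 - 173 = 31

XXXI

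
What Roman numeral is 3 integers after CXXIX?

CXXIX = 129
129 + 3 = 132

CXXXII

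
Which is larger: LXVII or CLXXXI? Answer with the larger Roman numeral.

LXVII = 67
CLXXXI = 181
181 is larger

CLXXXI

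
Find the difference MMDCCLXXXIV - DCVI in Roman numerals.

MMDCCLXXXIV = 2784
DCVI = 606
2784 - 606 = 2178

MMCLXXVIII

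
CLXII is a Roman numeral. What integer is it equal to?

CLXII: C=100, L=50, X=10, I=1, I=1
100 + 50 + 10 + 1 + 1 = 162

162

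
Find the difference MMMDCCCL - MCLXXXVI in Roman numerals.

MMMDCCCL = 3850
MCLXXXVI = 1186
3850 - 1186 = 2664

MMDCLXIV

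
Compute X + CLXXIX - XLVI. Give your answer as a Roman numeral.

X = 10, CLXXIX = 179, XLVI = 46
10 + 179 = 189
189 - 46 = 143

CXLIII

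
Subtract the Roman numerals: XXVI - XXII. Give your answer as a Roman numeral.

XXVI = 26
XXII = 22
26 - 22 = 4

IV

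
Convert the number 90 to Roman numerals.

Convert 90 to Roman numerals:
  90 contains 1×90 (XC)

XC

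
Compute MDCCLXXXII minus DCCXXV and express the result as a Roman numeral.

MDCCLXXXII = 1782
DCCXXV = 725
1782 - 725 = 1057

MLVII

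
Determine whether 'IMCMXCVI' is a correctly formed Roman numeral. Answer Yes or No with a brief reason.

'IMCMXCVI': Invalid subtractive combination: IM

No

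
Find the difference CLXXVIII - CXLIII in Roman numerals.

CLXXVIII = 178
CXLIII = 143
178 - 143 = 35

XXXV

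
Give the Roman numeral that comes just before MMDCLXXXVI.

MMDCLXXXVI = 2686, so the previous integer is 2686 - 1 = 2685

MMDCLXXXV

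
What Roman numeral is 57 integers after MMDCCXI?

MMDCCXI = 2711
2711 + 57 = 2768

MMDCCLXVIII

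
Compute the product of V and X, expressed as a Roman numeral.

V = 5
X = 10
5 × 10 = 50

L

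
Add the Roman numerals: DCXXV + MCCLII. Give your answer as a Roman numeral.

DCXXV = 625
MCCLII = 1252
625 + 1252 = 1877

MDCCCLXXVII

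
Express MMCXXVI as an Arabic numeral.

MMCXXVI: M=1000, M=1000, C=100, X=10, X=10, V=5, I=1
1000 + 1000 + 100 + 10 + 10 + 5 + 1 = 2126

2126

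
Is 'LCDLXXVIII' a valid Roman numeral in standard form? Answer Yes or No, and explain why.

'LCDLXXVIII': L should not appear more than once

No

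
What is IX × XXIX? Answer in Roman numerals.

IX = 9
XXIX = 29
9 × 29 = 261

CCLXI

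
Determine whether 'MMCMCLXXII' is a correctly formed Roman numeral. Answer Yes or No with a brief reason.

'MMCMCLXXII': C cannot come right after the subtractive pair CM: once C is subtracted in CM, the next symbol must be smaller than C

No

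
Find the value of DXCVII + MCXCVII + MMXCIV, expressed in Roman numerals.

DXCVII = 597, MCXCVII = 1197, MMXCIV = 2094
597 + 1197 = 1794
1794 + 2094 = 3888

MMMDCCCLXXXVIII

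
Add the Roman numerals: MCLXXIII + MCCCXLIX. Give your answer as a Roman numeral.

MCLXXIII = 1173
MCCCXLIX = 1349
1173 + 1349 = 2522

MMDXXII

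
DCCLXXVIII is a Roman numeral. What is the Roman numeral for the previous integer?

DCCLXXVIII = 778, so the previous integer is 778 - 1 = 777

DCCLXXVII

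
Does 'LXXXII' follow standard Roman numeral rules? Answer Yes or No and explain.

'LXXXII': Check the rules: uses only the symbols I, V, X, L, C, D, M; no symbol is repeated more than three times in a row; V, L and D each appear at most once; no smaller symbol precedes a larger one (values never increase from left to right). Value: L (50) + X (10) + X (10) + X (10) + I (1) + I (1) = 82. So it is a valid standard Roman numeral.

Yes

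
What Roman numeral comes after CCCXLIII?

CCCXLIII = 343; next is 344

CCCXLIV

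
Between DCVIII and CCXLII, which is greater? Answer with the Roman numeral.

DCVIII = 608
CCXLII = 242
608 is larger

DCVIII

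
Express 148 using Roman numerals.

Convert 148 to Roman numerals:
  148 contains 1×100 (C)
  48 contains 1×40 (XL)
  8 contains 1×5 (V)
  3 contains 3×1 (III)

CXLVIII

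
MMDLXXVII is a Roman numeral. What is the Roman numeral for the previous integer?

MMDLXXVII = 2577, so the previous integer is 2577 - 1 = 2576

MMDLXXVI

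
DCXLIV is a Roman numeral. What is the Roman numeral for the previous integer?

DCXLIV = 644, so the previous integer is 644 - 1 = 643

DCXLIII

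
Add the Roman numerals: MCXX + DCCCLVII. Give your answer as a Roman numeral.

MCXX = 1120
DCCCLVII = 857
1120 + 857 = 1977

MCMLXXVII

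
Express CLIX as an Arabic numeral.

CLIX: C=100, L=50, IX=9
100 + 50 + 9 = 159

159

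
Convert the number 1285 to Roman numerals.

Convert 1285 to Roman numerals:
  1285 contains 1×1000 (M)
  285 contains 2×100 (CC)
  85 contains 1×50 (L)
  35 contains 3×10 (XXX)
  5 contains 1×5 (V)

MCCLXXXV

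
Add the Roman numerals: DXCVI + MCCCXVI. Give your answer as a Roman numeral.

DXCVI = 596
MCCCXVI = 1316
596 + 1316 = 1912

MCMXII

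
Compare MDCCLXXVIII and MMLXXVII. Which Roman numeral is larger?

MDCCLXXVIII = 1778
MMLXXVII = 2077
2077 is larger

MMLXXVII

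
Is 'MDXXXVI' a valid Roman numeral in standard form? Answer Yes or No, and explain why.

'MDXXXVI': Check the rules: uses only the symbols I, V, X, L, C, D, M; no symbol is repeated more than three times in a row; V, L and D each appear at most once; no smaller symbol precedes a larger one (values never increase from left to right). Value: M (1000) + D (500) + X (10) + X (10) + X (10) + V (5) + I (1) = 1536. So it is a valid standard Roman numeral.

Yes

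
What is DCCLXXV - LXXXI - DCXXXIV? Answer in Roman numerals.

DCCLXXV = 775, LXXXI = 81, DCXXXIV = 634
775 - 81 = 694
694 - 634 = 60

LX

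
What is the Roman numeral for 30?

Convert 30 to Roman numerals:
  30 contains 3×10 (XXX)

XXX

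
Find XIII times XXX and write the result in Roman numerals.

XIII = 13
XXX = 30
13 × 30 = 390

CCCXC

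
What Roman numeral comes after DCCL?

DCCL = 750; next is 751

DCCLI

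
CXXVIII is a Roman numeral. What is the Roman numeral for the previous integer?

CXXVIII = 128, so the previous integer is 128 - 1 = 127

CXXVII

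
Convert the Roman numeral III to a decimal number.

III: I=1, I=1, I=1
1 + 1 + 1 = 3

3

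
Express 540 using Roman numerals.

Convert 540 to Roman numerals:
  540 contains 1×500 (D)
  40 contains 1×40 (XL)

DXL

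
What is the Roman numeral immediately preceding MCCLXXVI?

MCCLXXVI = 1276; previous is 1275

MCCLXXV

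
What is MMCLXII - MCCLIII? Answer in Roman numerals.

MMCLXII = 2162
MCCLIII = 1253
2162 - 1253 = 909

CMIX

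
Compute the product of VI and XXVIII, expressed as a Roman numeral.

VI = 6
XXVIII = 28
6 × 28 = 168

CLXVIII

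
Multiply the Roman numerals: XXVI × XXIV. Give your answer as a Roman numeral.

XXVI = 26
XXIV = 24
26 × 24 = 624

DCXXIV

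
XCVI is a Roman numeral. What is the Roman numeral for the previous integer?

XCVI = 96, so the previous integer is 96 - 1 = 95

XCV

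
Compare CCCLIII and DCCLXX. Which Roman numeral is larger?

CCCLIII = 353
DCCLXX = 770
770 is larger

DCCLXX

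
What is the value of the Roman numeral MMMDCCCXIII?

MMMDCCCXIII: M=1000, M=1000, M=1000, D=500, C=100, C=100, C=100, X=10, I=1, I=1, I=1
1000 + 1000 + 1000 + 500 + 100 + 100 + 100 + 10 + 1 + 1 + 1 = 3813

3813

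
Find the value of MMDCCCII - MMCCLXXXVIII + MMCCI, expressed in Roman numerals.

MMDCCCII = 2802, MMCCLXXXVIII = 2288, MMCCI = 2201
2802 - 2288 = 514
514 + 2201 = 2715

MMDCCXV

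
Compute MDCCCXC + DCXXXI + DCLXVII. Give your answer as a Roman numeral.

MDCCCXC = 1890, DCXXXI = 631, DCLXVII = 667
1890 + 631 = 2521
2521 + 667 = 3188

MMMCLXXXVIII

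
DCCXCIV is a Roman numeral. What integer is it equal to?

DCCXCIV: D=500, C=100, C=100, XC=90, IV=4
500 + 100 + 100 + 90 + 4 = 794

794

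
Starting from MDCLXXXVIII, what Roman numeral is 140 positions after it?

MDCLXXXVIII = 1688
1688 + 140 = 1828

MDCCCXXVIII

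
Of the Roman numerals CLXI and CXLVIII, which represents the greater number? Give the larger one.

CLXI = 161
CXLVIII = 148
161 is larger

CLXI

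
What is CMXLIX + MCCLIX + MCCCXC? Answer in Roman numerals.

CMXLIX = 949, MCCLIX = 1259, MCCCXC = 1390
949 + 1259 = 2208
2208 + 1390 = 3598

MMMDXCVIII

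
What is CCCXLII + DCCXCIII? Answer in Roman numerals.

CCCXLII = 342
DCCXCIII = 793
342 + 793 = 1135

MCXXXV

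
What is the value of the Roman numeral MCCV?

MCCV: M=1000, C=100, C=100, V=5
1000 + 100 + 100 + 5 = 1205

1205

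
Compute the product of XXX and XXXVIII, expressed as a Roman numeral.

XXX = 30
XXXVIII = 38
30 × 38 = 1140

MCXL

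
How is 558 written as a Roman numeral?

Convert 558 to Roman numerals:
  558 contains 1×500 (D)
  58 contains 1×50 (L)
  8 contains 1×5 (V)
  3 contains 3×1 (III)

DLVIII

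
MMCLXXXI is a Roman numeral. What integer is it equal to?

MMCLXXXI: M=1000, M=1000, C=100, L=50, X=10, X=10, X=10, I=1
1000 + 1000 + 100 + 50 + 10 + 10 + 10 + 1 = 2181

2181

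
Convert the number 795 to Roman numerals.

Convert 795 to Roman numerals:
  795 contains 1×500 (D)
  295 contains 2×100 (CC)
  95 contains 1×90 (XC)
  5 contains 1×5 (V)

DCCXCV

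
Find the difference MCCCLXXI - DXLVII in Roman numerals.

MCCCLXXI = 1371
DXLVII = 547
1371 - 547 = 824

DCCCXXIV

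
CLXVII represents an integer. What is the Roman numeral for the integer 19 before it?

CLXVII = 167
167 - 19 = 148

CXLVIII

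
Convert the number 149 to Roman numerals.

Convert 149 to Roman numerals:
  149 contains 1×100 (C)
  49 contains 1×40 (XL)
  9 contains 1×9 (IX)

CXLIX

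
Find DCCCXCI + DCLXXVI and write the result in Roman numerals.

DCCCXCI = 891
DCLXXVI = 676
891 + 676 = 1567

MDLXVII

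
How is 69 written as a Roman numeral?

Convert 69 to Roman numerals:
  69 contains 1×50 (L)
  19 contains 1×10 (X)
  9 contains 1×9 (IX)

LXIX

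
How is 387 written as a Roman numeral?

Convert 387 to Roman numerals:
  387 contains 3×100 (CCC)
  87 contains 1×50 (L)
  37 contains 3×10 (XXX)
  7 contains 1×5 (V)
  2 contains 2×1 (II)

CCCLXXXVII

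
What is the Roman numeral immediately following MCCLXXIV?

MCCLXXIV = 1274, so the next integer is 1274 + 1 = 1275

MCCLXXV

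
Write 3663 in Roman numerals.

Convert 3663 to Roman numerals:
  3663 contains 3×1000 (MMM)
  663 contains 1×500 (D)
  163 contains 1×100 (C)
  63 contains 1×50 (L)
  13 contains 1×10 (X)
  3 contains 3×1 (III)

MMMDCLXIII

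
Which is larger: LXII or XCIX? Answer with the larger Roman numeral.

LXII = 62
XCIX = 99
99 is larger

XCIX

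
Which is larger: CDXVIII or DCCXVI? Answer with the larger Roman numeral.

CDXVIII = 418
DCCXVI = 716
716 is larger

DCCXVI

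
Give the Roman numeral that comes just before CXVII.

CXVII = 117, so the previous integer is 117 - 1 = 116

CXVI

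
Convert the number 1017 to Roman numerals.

Convert 1017 to Roman numerals:
  1017 contains 1×1000 (M)
  17 contains 1×10 (X)
  7 contains 1×5 (V)
  2 contains 2×1 (II)

MXVII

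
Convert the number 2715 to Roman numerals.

Convert 2715 to Roman numerals:
  2715 contains 2×1000 (MM)
  715 contains 1×500 (D)
  215 contains 2×100 (CC)
  15 contains 1×10 (X)
  5 contains 1×5 (V)

MMDCCXV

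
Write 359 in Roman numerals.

Convert 359 to Roman numerals:
  359 contains 3×100 (CCC)
  59 contains 1×50 (L)
  9 contains 1×9 (IX)

CCCLIX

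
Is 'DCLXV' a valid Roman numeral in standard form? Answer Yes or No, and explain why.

'DCLXV': Check the rules: uses only the symbols I, V, X, L, C, D, M; no symbol is repeated more than three times in a row; V, L and D each appear at most once; no smaller symbol precedes a larger one (values never increase from left to right). Value: D (500) + C (100) + L (50) + X (10) + V (5) = 665. So it is a valid standard Roman numeral.

Yes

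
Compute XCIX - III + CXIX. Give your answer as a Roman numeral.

XCIX = 99, III = 3, CXIX = 119
99 - 3 = 96
96 + 119 = 215

CCXV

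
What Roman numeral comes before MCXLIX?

MCXLIX = 1149; previous is 1148

MCXLVIII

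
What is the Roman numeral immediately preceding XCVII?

XCVII = 97, so the previous integer is 97 - 1 = 96

XCVI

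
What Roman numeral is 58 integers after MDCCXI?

MDCCXI = 1711
1711 + 58 = 1769

MDCCLXIX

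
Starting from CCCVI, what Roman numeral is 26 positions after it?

CCCVI = 306
306 + 26 = 332

CCCXXXII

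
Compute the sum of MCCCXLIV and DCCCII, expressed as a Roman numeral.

MCCCXLIV = 1344
DCCCII = 802
1344 + 802 = 2146

MMCXLVI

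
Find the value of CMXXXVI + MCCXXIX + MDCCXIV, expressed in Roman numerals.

CMXXXVI = 936, MCCXXIX = 1229, MDCCXIV = 1714
936 + 1229 = 2165
2165 + 1714 = 3879

MMMDCCCLXXIX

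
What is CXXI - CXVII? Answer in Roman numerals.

CXXI = 121
CXVII = 117
121 - 117 = 4

IV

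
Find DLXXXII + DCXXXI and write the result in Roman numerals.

DLXXXII = 582
DCXXXI = 631
582 + 631 = 1213

MCCXIII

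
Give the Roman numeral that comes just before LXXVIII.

LXXVIII = 78; previous is 77

LXXVII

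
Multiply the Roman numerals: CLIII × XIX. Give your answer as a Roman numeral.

CLIII = 153
XIX = 19
153 × 19 = 2907

MMCMVII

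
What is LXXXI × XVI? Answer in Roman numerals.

LXXXI = 81
XVI = 16
81 × 16 = 1296

MCCXCVI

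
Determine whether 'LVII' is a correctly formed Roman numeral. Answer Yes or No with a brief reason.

'LVII': Check the rules: uses only the symbols I, V, X, L, C, D, M; no symbol is repeated more than three times in a row; V, L and D each appear at most once; no smaller symbol precedes a larger one (values never increase from left to right). Value: L (50) + V (5) + I (1) + I (1) = 57. So it is a valid standard Roman numeral.

Yes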